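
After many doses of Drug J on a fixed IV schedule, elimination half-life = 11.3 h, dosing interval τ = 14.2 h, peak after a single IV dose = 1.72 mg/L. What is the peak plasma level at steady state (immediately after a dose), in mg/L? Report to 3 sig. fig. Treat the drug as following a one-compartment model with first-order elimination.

k = ln2 / t½ = 0.693147 / 11.3 = 0.06134 h⁻¹
e^(−kτ) = e^(−0.06134 × 14.2) = 0.4185
Accumulation ratio R = 1 / (1 − e^(−kτ)) = 1 / (1 − 0.4185) = 1.720
Steady-state peak = C₀ × R = 1.72 × 1.720 = 2.958 mg/L

2.96 mg/L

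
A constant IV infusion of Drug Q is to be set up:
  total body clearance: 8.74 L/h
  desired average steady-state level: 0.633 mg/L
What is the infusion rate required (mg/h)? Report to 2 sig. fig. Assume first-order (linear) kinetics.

5.5 mg/h

At steady state, infusion rate R₀ = Css × CL = 0.633 × 8.740 = 5.532 mg/h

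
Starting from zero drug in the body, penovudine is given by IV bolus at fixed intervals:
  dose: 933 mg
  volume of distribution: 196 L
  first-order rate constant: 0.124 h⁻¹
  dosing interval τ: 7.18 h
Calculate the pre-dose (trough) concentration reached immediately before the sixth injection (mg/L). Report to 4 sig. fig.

3.276 mg/L

C₀ per dose = Dose / Vd = 933 / 196 = 4.760 mg/L
Fraction remaining after one interval: r = e^(−kτ) = e^(−0.1240 × 7.18) = 0.4105
Before dose 6, 5 doses have been given (aged 1τ, 2τ, 3τ, 4τ, 5τ).
C_trough = C₀ × (r + r² + … + r^5) = C₀ × r(1−r^5)/(1−r)
        = 4.760 × 0.4105 × (1 − 0.01166) / (1 − 0.4105) = 3.276 mg/L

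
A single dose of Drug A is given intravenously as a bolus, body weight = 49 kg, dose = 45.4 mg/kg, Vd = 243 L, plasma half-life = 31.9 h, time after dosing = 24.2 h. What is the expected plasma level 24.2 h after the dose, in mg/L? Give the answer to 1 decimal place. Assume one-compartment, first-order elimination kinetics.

Total dose = 45.4 × 49 = 2225 mg
C₀ = Dose / Vd = 2225 / 243 = 9.156 mg/L
k = ln2 / t½ = 0.693147 / 31.9 = 0.02173 h⁻¹
C = C₀ · e^(−k·t) = 9.156 × e^(−0.02173 × 24.2)
  = 9.156 × 0.5910 = 5.411 mg/L

5.4 mg/L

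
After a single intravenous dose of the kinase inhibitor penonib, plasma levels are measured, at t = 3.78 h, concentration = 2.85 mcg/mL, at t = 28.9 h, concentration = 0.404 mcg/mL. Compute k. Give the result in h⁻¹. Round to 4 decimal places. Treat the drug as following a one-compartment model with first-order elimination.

k = ln(C₁/C₂) / (t₂ − t₁) = ln(2.85/0.404) / (28.9 − 3.78)
  = 1.954 / 25.12 = 0.07779 h⁻¹

0.0778 h⁻¹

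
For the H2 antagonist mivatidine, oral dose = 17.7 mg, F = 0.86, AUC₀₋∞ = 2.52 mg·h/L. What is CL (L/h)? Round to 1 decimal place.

CL = F·Dose / AUC = 0.86 × 17.7 / 2.52 = 6.040 L/h

6.0 L/h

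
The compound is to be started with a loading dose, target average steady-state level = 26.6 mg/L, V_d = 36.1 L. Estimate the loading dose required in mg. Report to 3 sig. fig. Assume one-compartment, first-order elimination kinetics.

LD = Css × Vd = 26.6 × 36.1 = 960.3 mg

960 mg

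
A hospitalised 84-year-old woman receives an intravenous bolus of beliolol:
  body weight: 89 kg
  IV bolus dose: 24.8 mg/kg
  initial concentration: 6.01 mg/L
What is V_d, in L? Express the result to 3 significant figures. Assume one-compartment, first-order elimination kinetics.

Dose = 24.8 × 89 = 2207 mg
Vd = Dose / C₀ = 2207 / 6.01 = 367.2 L

367 L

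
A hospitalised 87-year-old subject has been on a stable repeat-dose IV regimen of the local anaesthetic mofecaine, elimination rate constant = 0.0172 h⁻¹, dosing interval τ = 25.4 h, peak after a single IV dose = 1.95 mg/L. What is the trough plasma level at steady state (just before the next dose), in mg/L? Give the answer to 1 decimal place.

e^(−kτ) = e^(−0.01720 × 25.4) = 0.6460
Accumulation ratio R = 1 / (1 − e^(−kτ)) = 1 / (1 − 0.6460) = 2.825
Steady-state trough = C₀ × R × e^(−kτ) = 1.95 × 2.825 × 0.6460 = 3.559 mg/L

3.6 mg/L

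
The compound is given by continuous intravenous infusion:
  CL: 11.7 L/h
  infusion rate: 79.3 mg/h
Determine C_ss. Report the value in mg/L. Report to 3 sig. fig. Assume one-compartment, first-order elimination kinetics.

At steady state Css = R₀ / CL = 79.3 / 11.70 = 6.778 mg/L

6.78 mg/L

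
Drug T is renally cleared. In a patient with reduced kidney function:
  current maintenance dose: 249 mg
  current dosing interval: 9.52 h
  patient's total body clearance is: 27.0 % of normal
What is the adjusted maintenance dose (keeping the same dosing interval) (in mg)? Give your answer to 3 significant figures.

To keep the same average steady-state level, dosing rate must scale with clearance.
CL ratio = 27.0 / 100 = 0.2700
New dose (same interval) = 249 × 0.2700 = 67.23 mg

67.2 mg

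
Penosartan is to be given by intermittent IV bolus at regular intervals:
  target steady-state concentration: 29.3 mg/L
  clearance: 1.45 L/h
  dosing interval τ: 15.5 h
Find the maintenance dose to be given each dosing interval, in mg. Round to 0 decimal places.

At steady state, Dose/τ = Css × CL.
Dose = Css × CL × τ = 29.3 × 1.450 × 15.5 = 658.5 mg

659 mg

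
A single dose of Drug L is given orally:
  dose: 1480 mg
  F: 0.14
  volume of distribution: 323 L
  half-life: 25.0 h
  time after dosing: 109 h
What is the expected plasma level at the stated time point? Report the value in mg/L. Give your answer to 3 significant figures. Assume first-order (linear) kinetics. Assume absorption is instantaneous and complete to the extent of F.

0.0312 mg/L

Amount reaching circulation = F × Dose = 0.14 × 1480 = 207.2 mg
C₀ = F·Dose / Vd = 207.2 / 323 = 0.6415 mg/L
k = ln2 / t½ = 0.693147 / 25.0 = 0.02773 h⁻¹
C = C₀ · e^(−k·t) = 0.6415 × e^(−0.02773 × 109)
  = 0.6415 × 0.04868 = 0.03123 mg/L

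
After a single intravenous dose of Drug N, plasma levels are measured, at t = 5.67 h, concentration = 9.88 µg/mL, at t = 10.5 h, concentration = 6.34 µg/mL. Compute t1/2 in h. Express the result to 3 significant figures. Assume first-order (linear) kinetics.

k = ln(C₁/C₂) / (t₂ − t₁) = ln(9.88/6.34) / (10.5 − 5.67)
  = 0.4436 / 4.830 = 0.09184 h⁻¹
t½ = ln2 / k = 0.693147 / 0.09184 = 7.547 h

7.55 h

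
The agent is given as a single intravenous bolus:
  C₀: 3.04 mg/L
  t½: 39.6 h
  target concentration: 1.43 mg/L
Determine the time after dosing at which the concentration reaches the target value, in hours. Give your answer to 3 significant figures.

43.1 h

k = ln2 / t½ = 0.693147 / 39.6 = 0.01750 h⁻¹
t = ln(C₀ / C) / k = ln(3.040 / 1.43) / 0.01750
  = ln(2.126) / 0.01750 = 0.7542 / 0.01750 = 43.10 h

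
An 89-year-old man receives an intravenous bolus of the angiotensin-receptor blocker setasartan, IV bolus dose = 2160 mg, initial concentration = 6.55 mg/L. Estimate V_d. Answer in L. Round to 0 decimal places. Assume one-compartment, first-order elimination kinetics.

Vd = Dose / C₀ = 2160 / 6.55 = 329.8 L

330 L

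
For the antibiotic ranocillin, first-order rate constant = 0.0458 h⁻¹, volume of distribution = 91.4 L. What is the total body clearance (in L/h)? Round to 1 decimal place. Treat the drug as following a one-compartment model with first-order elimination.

CL = k × Vd = 0.0458 × 91.4 = 4.186 L/h

4.2 L/h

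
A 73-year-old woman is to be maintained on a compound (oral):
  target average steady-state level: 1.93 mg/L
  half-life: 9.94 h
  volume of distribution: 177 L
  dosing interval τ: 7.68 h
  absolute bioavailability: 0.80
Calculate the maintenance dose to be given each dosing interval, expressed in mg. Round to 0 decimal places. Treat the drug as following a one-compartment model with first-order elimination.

229 mg

k = ln2 / t½ = 0.693147 / 9.94 = 0.06973 h⁻¹
CL = k × Vd = 0.06973 × 177 = 12.34 L/h
At steady state, F × (Dose/τ) = Css × CL.
Dose = Css × CL × τ / F = 1.93 × 12.34 × 7.68 / 0.80 = 228.6 mg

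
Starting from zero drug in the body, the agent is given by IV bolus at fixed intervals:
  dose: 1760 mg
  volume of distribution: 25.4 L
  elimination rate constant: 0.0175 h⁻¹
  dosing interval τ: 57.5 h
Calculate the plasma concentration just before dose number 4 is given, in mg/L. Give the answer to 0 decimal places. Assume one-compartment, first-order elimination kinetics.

C₀ per dose = Dose / Vd = 1760 / 25.4 = 69.29 mg/L
Fraction remaining after one interval: r = e^(−kτ) = e^(−0.01750 × 57.5) = 0.3656
Before dose 4, 3 doses have been given (aged 1τ, 2τ, 3τ).
C_trough = C₀ × (r + r² + … + r^3) = C₀ × r(1−r^3)/(1−r)
        = 69.29 × 0.3656 × (1 − 0.04887) / (1 − 0.3656) = 37.98 mg/L

38 mg/L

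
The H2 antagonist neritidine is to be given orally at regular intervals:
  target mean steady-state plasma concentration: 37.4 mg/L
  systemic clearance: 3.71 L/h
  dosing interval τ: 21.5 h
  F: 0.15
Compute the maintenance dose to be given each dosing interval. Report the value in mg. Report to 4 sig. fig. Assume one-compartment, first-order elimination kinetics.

19890 mg

At steady state, F × (Dose/τ) = Css × CL.
Dose = Css × CL × τ / F = 37.4 × 3.710 × 21.5 / 0.15 = 19890 mg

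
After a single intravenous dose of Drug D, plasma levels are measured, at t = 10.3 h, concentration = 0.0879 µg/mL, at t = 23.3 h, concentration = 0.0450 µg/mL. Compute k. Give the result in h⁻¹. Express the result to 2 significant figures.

0.052 h⁻¹

k = ln(C₁/C₂) / (t₂ − t₁) = ln(0.0879/0.0450) / (23.3 − 10.3)
  = 0.6695 / 13.00 = 0.05150 h⁻¹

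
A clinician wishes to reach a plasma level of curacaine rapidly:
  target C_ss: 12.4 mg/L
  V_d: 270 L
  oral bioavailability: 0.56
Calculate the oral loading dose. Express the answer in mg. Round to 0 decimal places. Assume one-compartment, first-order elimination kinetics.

5979 mg

LD = Css × Vd / F = 12.4 × 270 / 0.56 = 5979 mg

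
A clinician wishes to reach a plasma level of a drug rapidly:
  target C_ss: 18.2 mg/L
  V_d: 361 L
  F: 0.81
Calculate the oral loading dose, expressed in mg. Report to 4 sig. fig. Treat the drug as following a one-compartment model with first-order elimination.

8111 mg

LD = Css × Vd / F = 18.2 × 361 / 0.81 = 8111 mg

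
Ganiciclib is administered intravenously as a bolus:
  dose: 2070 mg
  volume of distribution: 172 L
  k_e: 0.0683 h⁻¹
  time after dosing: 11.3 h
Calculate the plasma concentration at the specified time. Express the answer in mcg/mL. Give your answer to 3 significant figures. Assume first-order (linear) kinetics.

C₀ = Dose / Vd = 2070 / 172 = 12.03 mg/L
C = C₀ · e^(−k·t) = 12.03 × e^(−0.06830 × 11.3)
  = 12.03 × 0.4622 = 5.560 mg/L
(5.560 mg/L = 5.560 mcg/mL)

5.56 mcg/mL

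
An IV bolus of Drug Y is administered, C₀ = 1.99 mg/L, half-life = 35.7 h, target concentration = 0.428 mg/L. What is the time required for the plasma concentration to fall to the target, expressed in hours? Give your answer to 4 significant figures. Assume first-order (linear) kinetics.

k = ln2 / t½ = 0.693147 / 35.7 = 0.01942 h⁻¹
t = ln(C₀ / C) / k = ln(1.990 / 0.428) / 0.01942
  = ln(4.650) / 0.01942 = 1.537 / 0.01942 = 79.15 h

79.15 h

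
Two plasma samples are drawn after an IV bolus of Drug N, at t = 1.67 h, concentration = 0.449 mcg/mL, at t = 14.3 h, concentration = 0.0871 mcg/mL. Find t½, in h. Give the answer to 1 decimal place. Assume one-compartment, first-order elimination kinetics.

k = ln(C₁/C₂) / (t₂ − t₁) = ln(0.449/0.0871) / (14.3 − 1.67)
  = 1.640 / 12.63 = 0.1298 h⁻¹
t½ = ln2 / k = 0.693147 / 0.1298 = 5.340 h

5.3 h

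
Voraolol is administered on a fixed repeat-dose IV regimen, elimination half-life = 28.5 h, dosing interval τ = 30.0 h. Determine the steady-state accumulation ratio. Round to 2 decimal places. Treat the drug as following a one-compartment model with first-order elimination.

1.93

k = ln2 / t½ = 0.693147 / 28.5 = 0.02432 h⁻¹
e^(−kτ) = e^(−0.02432 × 30.0) = 0.4821
Accumulation ratio R = 1 / (1 − e^(−kτ)) = 1 / (1 − 0.4821) = 1.931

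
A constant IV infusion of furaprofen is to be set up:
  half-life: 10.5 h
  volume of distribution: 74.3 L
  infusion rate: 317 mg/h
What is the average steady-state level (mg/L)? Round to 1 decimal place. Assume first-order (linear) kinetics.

k = ln2 / t½ = 0.693147 / 10.5 = 0.06601 h⁻¹
CL = k × Vd = 0.06601 × 74.3 = 4.905 L/h
At steady state Css = R₀ / CL = 317 / 4.905 = 64.63 mg/L

64.6 mg/L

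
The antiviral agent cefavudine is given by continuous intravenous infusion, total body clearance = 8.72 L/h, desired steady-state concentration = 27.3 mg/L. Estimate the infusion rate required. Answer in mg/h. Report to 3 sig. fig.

At steady state, infusion rate R₀ = Css × CL = 27.3 × 8.720 = 238.1 mg/h

238 mg/h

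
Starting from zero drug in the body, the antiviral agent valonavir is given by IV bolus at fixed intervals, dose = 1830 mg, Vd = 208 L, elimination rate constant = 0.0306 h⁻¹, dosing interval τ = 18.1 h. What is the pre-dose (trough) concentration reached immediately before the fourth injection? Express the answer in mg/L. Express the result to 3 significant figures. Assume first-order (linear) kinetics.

9.63 mg/L

C₀ per dose = Dose / Vd = 1830 / 208 = 8.798 mg/L
Fraction remaining after one interval: r = e^(−kτ) = e^(−0.03060 × 18.1) = 0.5747
Before dose 4, 3 doses have been given (aged 1τ, 2τ, 3τ).
C_trough = C₀ × (r + r² + … + r^3) = C₀ × r(1−r^3)/(1−r)
        = 8.798 × 0.5747 × (1 − 0.1898) / (1 − 0.5747) = 9.632 mg/L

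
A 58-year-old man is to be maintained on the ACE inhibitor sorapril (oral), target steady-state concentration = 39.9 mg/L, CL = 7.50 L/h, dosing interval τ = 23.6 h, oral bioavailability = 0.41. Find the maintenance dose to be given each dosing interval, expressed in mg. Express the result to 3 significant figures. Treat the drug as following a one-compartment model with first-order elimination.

17200 mg

At steady state, F × (Dose/τ) = Css × CL.
Dose = Css × CL × τ / F = 39.9 × 7.500 × 23.6 / 0.41 = 17230 mg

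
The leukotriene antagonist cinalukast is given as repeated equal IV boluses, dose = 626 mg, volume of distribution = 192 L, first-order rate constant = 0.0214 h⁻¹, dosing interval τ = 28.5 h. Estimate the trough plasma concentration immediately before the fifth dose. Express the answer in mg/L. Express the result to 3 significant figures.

3.54 mg/L

C₀ per dose = Dose / Vd = 626 / 192 = 3.260 mg/L
Fraction remaining after one interval: r = e^(−kτ) = e^(−0.02140 × 28.5) = 0.5434
Before dose 5, 4 doses have been given (aged 1τ, 2τ, 3τ, 4τ).
C_trough = C₀ × (r + r² + … + r^4) = C₀ × r(1−r^4)/(1−r)
        = 3.260 × 0.5434 × (1 − 0.08719) / (1 − 0.5434) = 3.541 mg/L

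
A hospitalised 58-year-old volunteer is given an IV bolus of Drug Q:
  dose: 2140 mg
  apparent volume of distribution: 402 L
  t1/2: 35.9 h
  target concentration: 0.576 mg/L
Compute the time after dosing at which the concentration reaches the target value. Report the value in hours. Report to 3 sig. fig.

115 h

C₀ = Dose / Vd = 2140 / 402 = 5.323 mg/L
k = ln2 / t½ = 0.693147 / 35.9 = 0.01931 h⁻¹
t = ln(C₀ / C) / k = ln(5.323 / 0.576) / 0.01931
  = ln(9.241) / 0.01931 = 2.224 / 0.01931 = 115.2 h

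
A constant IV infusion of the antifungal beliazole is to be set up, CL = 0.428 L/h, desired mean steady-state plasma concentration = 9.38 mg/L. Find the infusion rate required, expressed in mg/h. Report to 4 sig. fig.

At steady state, infusion rate R₀ = Css × CL = 9.38 × 0.4280 = 4.015 mg/h

4.015 mg/h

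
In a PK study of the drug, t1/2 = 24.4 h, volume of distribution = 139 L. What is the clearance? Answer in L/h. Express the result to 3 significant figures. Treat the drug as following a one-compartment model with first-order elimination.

k = ln2 / t½ = 0.693147 / 24.4 = 0.02841 h⁻¹
CL = k × Vd = 0.02841 × 139 = 3.949 L/h

3.95 L/h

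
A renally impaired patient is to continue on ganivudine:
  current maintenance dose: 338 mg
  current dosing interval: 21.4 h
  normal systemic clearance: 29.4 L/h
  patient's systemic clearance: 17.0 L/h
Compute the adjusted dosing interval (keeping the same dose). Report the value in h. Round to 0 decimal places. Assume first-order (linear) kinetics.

To keep the same average steady-state level, dosing rate must scale with clearance.
CL ratio = 17.0 / 29.4 = 0.5782
New interval (same dose) = 21.4 / 0.5782 = 37.01 h

37 h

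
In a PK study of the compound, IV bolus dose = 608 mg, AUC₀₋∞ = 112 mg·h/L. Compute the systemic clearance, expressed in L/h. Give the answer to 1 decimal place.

5.4 L/h

CL = Dose / AUC = 608 / 112 = 5.429 L/h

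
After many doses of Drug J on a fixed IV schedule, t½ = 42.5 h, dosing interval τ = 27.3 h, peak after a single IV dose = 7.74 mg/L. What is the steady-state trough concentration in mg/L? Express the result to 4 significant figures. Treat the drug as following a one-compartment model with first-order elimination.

k = ln2 / t½ = 0.693147 / 42.5 = 0.01631 h⁻¹
e^(−kτ) = e^(−0.01631 × 27.3) = 0.6407
Accumulation ratio R = 1 / (1 − e^(−kτ)) = 1 / (1 − 0.6407) = 2.783
Steady-state trough = C₀ × R × e^(−kτ) = 7.74 × 2.783 × 0.6407 = 13.80 mg/L

13.80 mg/L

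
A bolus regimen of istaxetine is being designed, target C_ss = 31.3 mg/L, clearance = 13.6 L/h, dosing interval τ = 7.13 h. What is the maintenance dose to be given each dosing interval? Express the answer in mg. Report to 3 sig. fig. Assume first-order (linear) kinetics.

3040 mg

At steady state, Dose/τ = Css × CL.
Dose = Css × CL × τ = 31.3 × 13.60 × 7.13 = 3035 mg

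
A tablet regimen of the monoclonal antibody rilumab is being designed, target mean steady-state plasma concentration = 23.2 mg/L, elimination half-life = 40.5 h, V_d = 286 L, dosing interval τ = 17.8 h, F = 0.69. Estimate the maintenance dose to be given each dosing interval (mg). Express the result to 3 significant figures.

2930 mg

k = ln2 / t½ = 0.693147 / 40.5 = 0.01711 h⁻¹
CL = k × Vd = 0.01711 × 286 = 4.893 L/h
At steady state, F × (Dose/τ) = Css × CL.
Dose = Css × CL × τ / F = 23.2 × 4.893 × 17.8 / 0.69 = 2928 mg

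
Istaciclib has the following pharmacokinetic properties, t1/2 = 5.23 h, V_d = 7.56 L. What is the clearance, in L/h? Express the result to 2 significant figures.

k = ln2 / t½ = 0.693147 / 5.23 = 0.1325 h⁻¹
CL = k × Vd = 0.1325 × 7.56 = 1.002 L/h

1.0 L/h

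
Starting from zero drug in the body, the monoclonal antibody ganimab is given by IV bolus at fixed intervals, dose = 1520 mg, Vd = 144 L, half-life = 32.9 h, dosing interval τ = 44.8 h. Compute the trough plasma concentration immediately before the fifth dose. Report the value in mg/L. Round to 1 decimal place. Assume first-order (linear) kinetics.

C₀ per dose = Dose / Vd = 1520 / 144 = 10.56 mg/L
k = ln2 / t½ = 0.693147 / 32.9 = 0.02107 h⁻¹
Fraction remaining after one interval: r = e^(−kτ) = e^(−0.02107 × 44.8) = 0.3891
Before dose 5, 4 doses have been given (aged 1τ, 2τ, 3τ, 4τ).
C_trough = C₀ × (r + r² + … + r^4) = C₀ × r(1−r^4)/(1−r)
        = 10.56 × 0.3891 × (1 − 0.02292) / (1 − 0.3891) = 6.572 mg/L

6.6 mg/L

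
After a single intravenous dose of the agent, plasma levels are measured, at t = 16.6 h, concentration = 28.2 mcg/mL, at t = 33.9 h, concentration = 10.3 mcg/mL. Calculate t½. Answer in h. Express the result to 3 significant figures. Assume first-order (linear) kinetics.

k = ln(C₁/C₂) / (t₂ − t₁) = ln(28.2/10.3) / (33.9 − 16.6)
  = 1.007 / 17.30 = 0.05821 h⁻¹
t½ = ln2 / k = 0.693147 / 0.05821 = 11.91 h

11.9 h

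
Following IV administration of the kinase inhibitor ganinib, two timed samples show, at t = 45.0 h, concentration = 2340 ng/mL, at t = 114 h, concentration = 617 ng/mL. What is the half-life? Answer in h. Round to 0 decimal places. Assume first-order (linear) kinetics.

k = ln(C₁/C₂) / (t₂ − t₁) = ln(2340/617) / (114 − 45.0)
  = 1.333 / 69.00 = 0.01932 h⁻¹
t½ = ln2 / k = 0.693147 / 0.01932 = 35.88 h

36 h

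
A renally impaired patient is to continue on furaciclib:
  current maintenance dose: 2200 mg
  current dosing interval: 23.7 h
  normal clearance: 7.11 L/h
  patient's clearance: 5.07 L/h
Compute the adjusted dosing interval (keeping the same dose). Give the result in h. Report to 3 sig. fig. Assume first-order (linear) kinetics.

To keep the same average steady-state level, dosing rate must scale with clearance.
CL ratio = 5.07 / 7.11 = 0.7131
New interval (same dose) = 23.7 / 0.7131 = 33.24 h

33.2 h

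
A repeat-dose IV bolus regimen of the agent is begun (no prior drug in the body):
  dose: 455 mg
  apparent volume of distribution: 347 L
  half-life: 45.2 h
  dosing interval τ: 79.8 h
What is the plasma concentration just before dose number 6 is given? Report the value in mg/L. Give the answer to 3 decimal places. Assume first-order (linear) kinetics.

0.545 mg/L

C₀ per dose = Dose / Vd = 455 / 347 = 1.311 mg/L
k = ln2 / t½ = 0.693147 / 45.2 = 0.01534 h⁻¹
Fraction remaining after one interval: r = e^(−kτ) = e^(−0.01534 × 79.8) = 0.2940
Before dose 6, 5 doses have been given (aged 1τ, 2τ, 3τ, 4τ, 5τ).
C_trough = C₀ × (r + r² + … + r^5) = C₀ × r(1−r^5)/(1−r)
        = 1.311 × 0.2940 × (1 − 0.002197) / (1 − 0.2940) = 0.5447 mg/L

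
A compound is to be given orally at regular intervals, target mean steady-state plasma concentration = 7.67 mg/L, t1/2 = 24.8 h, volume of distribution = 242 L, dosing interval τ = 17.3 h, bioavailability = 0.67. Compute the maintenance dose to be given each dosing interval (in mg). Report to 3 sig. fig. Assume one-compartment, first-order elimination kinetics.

k = ln2 / t½ = 0.693147 / 24.8 = 0.02795 h⁻¹
CL = k × Vd = 0.02795 × 242 = 6.764 L/h
At steady state, F × (Dose/τ) = Css × CL.
Dose = Css × CL × τ / F = 7.67 × 6.764 × 17.3 / 0.67 = 1340 mg

1340 mg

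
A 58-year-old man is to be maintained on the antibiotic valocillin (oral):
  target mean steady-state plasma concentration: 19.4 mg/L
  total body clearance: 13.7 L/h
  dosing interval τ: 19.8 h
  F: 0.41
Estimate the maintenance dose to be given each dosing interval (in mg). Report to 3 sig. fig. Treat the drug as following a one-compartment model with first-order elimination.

At steady state, F × (Dose/τ) = Css × CL.
Dose = Css × CL × τ / F = 19.4 × 13.70 × 19.8 / 0.41 = 12840 mg

12800 mg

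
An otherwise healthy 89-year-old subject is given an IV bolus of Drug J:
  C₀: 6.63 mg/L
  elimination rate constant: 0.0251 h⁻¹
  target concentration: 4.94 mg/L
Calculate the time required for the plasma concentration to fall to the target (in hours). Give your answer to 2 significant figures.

12 h

t = ln(C₀ / C) / k = ln(6.630 / 4.94) / 0.02510
  = ln(1.342) / 0.02510 = 0.2942 / 0.02510 = 11.72 h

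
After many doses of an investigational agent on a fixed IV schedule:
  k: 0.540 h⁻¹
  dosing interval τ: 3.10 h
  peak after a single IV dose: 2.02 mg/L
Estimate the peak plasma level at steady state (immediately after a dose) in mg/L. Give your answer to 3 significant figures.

2.49 mg/L

e^(−kτ) = e^(−0.5400 × 3.10) = 0.1875
Accumulation ratio R = 1 / (1 − e^(−kτ)) = 1 / (1 − 0.1875) = 1.231
Steady-state peak = C₀ × R = 2.02 × 1.231 = 2.487 mg/L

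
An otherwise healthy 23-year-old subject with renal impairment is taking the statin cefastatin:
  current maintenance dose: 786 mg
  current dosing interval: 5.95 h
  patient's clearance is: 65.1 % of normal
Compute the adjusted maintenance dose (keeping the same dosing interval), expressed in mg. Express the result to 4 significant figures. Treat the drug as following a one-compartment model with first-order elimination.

To keep the same average steady-state level, dosing rate must scale with clearance.
CL ratio = 65.1 / 100 = 0.6510
New dose (same interval) = 786 × 0.6510 = 511.7 mg

511.7 mg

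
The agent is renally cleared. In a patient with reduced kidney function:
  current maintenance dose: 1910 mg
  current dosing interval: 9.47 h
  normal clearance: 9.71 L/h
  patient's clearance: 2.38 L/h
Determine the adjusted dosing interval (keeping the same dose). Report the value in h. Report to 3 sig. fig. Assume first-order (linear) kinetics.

38.6 h

To keep the same average steady-state level, dosing rate must scale with clearance.
CL ratio = 2.38 / 9.71 = 0.2451
New interval (same dose) = 9.47 / 0.2451 = 38.64 h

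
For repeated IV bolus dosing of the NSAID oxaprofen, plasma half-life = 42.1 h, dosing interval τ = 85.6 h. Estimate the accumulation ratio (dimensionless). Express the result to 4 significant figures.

1.323

k = ln2 / t½ = 0.693147 / 42.1 = 0.01646 h⁻¹
e^(−kτ) = e^(−0.01646 × 85.6) = 0.2444
Accumulation ratio R = 1 / (1 − e^(−kτ)) = 1 / (1 − 0.2444) = 1.323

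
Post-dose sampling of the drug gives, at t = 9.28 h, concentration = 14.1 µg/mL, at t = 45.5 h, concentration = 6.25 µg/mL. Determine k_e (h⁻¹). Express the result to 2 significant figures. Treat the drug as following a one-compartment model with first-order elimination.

0.022 h⁻¹

k = ln(C₁/C₂) / (t₂ − t₁) = ln(14.1/6.25) / (45.5 − 9.28)
  = 0.8136 / 36.22 = 0.02246 h⁻¹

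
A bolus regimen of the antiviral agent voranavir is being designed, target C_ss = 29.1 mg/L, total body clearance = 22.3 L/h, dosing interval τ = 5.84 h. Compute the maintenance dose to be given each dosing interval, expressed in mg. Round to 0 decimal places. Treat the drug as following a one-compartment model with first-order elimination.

At steady state, Dose/τ = Css × CL.
Dose = Css × CL × τ = 29.1 × 22.30 × 5.84 = 3790 mg

3790 mg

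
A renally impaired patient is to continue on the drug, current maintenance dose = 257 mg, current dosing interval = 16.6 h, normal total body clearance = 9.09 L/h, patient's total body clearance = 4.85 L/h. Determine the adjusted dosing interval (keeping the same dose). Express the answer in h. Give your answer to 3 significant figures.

31.1 h

To keep the same average steady-state level, dosing rate must scale with clearance.
CL ratio = 4.85 / 9.09 = 0.5336
New interval (same dose) = 16.6 / 0.5336 = 31.11 h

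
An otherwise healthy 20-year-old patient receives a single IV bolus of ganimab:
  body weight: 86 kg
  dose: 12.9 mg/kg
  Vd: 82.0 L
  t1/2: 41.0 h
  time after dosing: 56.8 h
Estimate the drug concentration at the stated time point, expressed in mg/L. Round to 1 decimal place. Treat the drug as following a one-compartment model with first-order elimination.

Total dose = 12.9 × 86 = 1109 mg
C₀ = Dose / Vd = 1109 / 82.0 = 13.52 mg/L
k = ln2 / t½ = 0.693147 / 41.0 = 0.01691 h⁻¹
C = C₀ · e^(−k·t) = 13.52 × e^(−0.01691 × 56.8)
  = 13.52 × 0.3827 = 5.174 mg/L

5.2 mg/L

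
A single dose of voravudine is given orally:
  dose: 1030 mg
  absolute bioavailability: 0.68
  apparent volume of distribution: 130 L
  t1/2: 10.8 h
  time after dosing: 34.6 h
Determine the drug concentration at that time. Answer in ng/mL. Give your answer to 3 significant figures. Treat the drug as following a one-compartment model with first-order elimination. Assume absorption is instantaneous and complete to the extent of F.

Amount reaching circulation = F × Dose = 0.68 × 1030 = 700.4 mg
C₀ = F·Dose / Vd = 700.4 / 130 = 5.388 mg/L
k = ln2 / t½ = 0.693147 / 10.8 = 0.06418 h⁻¹
C = C₀ · e^(−k·t) = 5.388 × e^(−0.06418 × 34.6)
  = 5.388 × 0.1085 = 0.5846 mg/L
Convert: 0.5846 mg/L × 1000 = 584.6 ng/mL

585 ng/mL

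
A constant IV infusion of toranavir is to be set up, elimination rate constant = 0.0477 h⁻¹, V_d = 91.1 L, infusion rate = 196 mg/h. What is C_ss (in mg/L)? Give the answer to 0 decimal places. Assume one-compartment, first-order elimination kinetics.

45 mg/L

CL = k × Vd = 0.04770 × 91.1 = 4.345 L/h
At steady state Css = R₀ / CL = 196 / 4.345 = 45.11 mg/L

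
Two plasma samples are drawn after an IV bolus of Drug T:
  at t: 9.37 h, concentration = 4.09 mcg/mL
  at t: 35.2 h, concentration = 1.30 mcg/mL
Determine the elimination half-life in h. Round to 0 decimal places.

k = ln(C₁/C₂) / (t₂ − t₁) = ln(4.09/1.30) / (35.2 − 9.37)
  = 1.146 / 25.83 = 0.04437 h⁻¹
t½ = ln2 / k = 0.693147 / 0.04437 = 15.62 h

16 h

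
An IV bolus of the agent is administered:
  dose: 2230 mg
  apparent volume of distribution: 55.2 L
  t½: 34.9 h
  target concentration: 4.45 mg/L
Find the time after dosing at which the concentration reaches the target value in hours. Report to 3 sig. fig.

C₀ = Dose / Vd = 2230 / 55.2 = 40.40 mg/L
k = ln2 / t½ = 0.693147 / 34.9 = 0.01986 h⁻¹
t = ln(C₀ / C) / k = ln(40.40 / 4.45) / 0.01986
  = ln(9.079) / 0.01986 = 2.206 / 0.01986 = 111.1 h

111 h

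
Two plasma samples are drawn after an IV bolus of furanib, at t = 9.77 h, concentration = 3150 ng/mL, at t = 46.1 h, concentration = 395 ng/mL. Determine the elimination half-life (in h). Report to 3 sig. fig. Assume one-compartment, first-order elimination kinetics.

k = ln(C₁/C₂) / (t₂ − t₁) = ln(3150/395) / (46.1 − 9.77)
  = 2.076 / 36.33 = 0.05714 h⁻¹
t½ = ln2 / k = 0.693147 / 0.05714 = 12.13 h

12.1 h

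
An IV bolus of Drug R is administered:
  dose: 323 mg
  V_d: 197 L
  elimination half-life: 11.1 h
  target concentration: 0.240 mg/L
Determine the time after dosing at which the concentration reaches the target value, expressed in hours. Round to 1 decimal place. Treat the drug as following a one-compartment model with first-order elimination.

C₀ = Dose / Vd = 323.0 / 197 = 1.640 mg/L
k = ln2 / t½ = 0.693147 / 11.1 = 0.06245 h⁻¹
t = ln(C₀ / C) / k = ln(1.640 / 0.240) / 0.06245
  = ln(6.833) / 0.06245 = 1.922 / 0.06245 = 30.78 h

30.8 h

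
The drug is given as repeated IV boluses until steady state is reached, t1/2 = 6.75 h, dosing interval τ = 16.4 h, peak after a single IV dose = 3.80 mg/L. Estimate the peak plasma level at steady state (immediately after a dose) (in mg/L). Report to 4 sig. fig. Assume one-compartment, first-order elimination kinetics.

4.666 mg/L

k = ln2 / t½ = 0.693147 / 6.75 = 0.1027 h⁻¹
e^(−kτ) = e^(−0.1027 × 16.4) = 0.1856
Accumulation ratio R = 1 / (1 − e^(−kτ)) = 1 / (1 − 0.1856) = 1.228
Steady-state peak = C₀ × R = 3.80 × 1.228 = 4.666 mg/L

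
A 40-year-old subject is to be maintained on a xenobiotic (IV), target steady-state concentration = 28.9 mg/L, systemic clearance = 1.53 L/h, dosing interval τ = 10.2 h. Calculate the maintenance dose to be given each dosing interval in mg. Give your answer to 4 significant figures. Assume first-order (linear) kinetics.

451.0 mg

At steady state, Dose/τ = Css × CL.
Dose = Css × CL × τ = 28.9 × 1.530 × 10.2 = 451.0 mg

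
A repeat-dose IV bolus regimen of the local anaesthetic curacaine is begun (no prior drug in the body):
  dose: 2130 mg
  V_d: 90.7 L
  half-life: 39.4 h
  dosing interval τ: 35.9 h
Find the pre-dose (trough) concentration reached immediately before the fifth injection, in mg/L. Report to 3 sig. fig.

C₀ per dose = Dose / Vd = 2130 / 90.7 = 23.48 mg/L
k = ln2 / t½ = 0.693147 / 39.4 = 0.01759 h⁻¹
Fraction remaining after one interval: r = e^(−kτ) = e^(−0.01759 × 35.9) = 0.5318
Before dose 5, 4 doses have been given (aged 1τ, 2τ, 3τ, 4τ).
C_trough = C₀ × (r + r² + … + r^4) = C₀ × r(1−r^4)/(1−r)
        = 23.48 × 0.5318 × (1 − 0.07998) / (1 − 0.5318) = 24.54 mg/L

24.5 mg/L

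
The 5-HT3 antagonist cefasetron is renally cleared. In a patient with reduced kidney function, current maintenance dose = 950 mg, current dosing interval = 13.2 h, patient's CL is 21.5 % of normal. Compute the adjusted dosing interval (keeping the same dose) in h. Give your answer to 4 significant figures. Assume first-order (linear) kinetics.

61.40 h

To keep the same average steady-state level, dosing rate must scale with clearance.
CL ratio = 21.5 / 100 = 0.2150
New interval (same dose) = 13.2 / 0.2150 = 61.40 h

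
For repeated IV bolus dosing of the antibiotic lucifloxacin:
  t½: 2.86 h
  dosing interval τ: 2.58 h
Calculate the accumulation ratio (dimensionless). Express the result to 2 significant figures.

k = ln2 / t½ = 0.693147 / 2.86 = 0.2424 h⁻¹
e^(−kτ) = e^(−0.2424 × 2.58) = 0.5351
Accumulation ratio R = 1 / (1 − e^(−kτ)) = 1 / (1 − 0.5351) = 2.151

2.2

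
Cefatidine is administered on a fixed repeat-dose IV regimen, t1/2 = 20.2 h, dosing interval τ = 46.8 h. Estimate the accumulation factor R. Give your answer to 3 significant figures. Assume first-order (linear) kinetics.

k = ln2 / t½ = 0.693147 / 20.2 = 0.03431 h⁻¹
e^(−kτ) = e^(−0.03431 × 46.8) = 0.2007
Accumulation ratio R = 1 / (1 − e^(−kτ)) = 1 / (1 − 0.2007) = 1.251

1.25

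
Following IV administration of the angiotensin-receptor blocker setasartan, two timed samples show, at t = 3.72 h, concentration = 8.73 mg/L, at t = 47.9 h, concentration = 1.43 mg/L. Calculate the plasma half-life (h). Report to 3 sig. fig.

k = ln(C₁/C₂) / (t₂ − t₁) = ln(8.73/1.43) / (47.9 − 3.72)
  = 1.809 / 44.18 = 0.04095 h⁻¹
t½ = ln2 / k = 0.693147 / 0.04095 = 16.93 h

16.9 h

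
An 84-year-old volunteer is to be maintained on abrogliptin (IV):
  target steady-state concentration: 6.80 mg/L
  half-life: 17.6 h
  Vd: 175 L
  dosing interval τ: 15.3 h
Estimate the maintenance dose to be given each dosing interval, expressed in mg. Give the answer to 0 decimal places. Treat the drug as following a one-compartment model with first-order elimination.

717 mg

k = ln2 / t½ = 0.693147 / 17.6 = 0.03938 h⁻¹
CL = k × Vd = 0.03938 × 175 = 6.892 L/h
At steady state, Dose/τ = Css × CL.
Dose = Css × CL × τ = 6.80 × 6.892 × 15.3 = 717.0 mg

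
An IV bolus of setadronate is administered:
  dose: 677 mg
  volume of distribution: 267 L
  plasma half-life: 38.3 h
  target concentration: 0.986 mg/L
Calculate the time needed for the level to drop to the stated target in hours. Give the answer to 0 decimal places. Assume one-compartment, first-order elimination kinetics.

C₀ = Dose / Vd = 677.0 / 267 = 2.536 mg/L
k = ln2 / t½ = 0.693147 / 38.3 = 0.01810 h⁻¹
t = ln(C₀ / C) / k = ln(2.536 / 0.986) / 0.01810
  = ln(2.572) / 0.01810 = 0.9447 / 0.01810 = 52.19 h

52 h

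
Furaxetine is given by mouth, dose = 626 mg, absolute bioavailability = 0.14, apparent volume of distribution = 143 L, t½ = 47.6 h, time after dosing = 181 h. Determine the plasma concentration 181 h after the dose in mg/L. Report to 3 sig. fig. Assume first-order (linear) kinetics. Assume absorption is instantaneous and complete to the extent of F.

0.0439 mg/L

Amount reaching circulation = F × Dose = 0.14 × 626.0 = 87.64 mg
C₀ = F·Dose / Vd = 87.64 / 143 = 0.6129 mg/L
k = ln2 / t½ = 0.693147 / 47.6 = 0.01456 h⁻¹
C = C₀ · e^(−k·t) = 0.6129 × e^(−0.01456 × 181)
  = 0.6129 × 0.07169 = 0.04394 mg/L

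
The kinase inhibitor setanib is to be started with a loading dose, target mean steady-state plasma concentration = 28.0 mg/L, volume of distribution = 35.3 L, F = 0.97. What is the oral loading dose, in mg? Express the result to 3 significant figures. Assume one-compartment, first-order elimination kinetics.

LD = Css × Vd / F = 28.0 × 35.3 / 0.97 = 1019 mg

1020 mg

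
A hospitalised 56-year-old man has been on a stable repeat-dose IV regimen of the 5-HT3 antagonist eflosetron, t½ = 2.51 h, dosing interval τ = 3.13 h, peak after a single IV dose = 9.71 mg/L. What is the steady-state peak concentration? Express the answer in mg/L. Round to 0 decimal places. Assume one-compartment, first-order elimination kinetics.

17 mg/L

k = ln2 / t½ = 0.693147 / 2.51 = 0.2762 h⁻¹
e^(−kτ) = e^(−0.2762 × 3.13) = 0.4213
Accumulation ratio R = 1 / (1 − e^(−kτ)) = 1 / (1 − 0.4213) = 1.728
Steady-state peak = C₀ × R = 9.71 × 1.728 = 16.78 mg/L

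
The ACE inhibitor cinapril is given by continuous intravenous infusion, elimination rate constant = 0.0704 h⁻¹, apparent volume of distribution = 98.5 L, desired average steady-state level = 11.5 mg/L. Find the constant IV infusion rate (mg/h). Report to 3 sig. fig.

79.7 mg/h

CL = k × Vd = 0.07040 × 98.5 = 6.934 L/h
At steady state, infusion rate R₀ = Css × CL = 11.5 × 6.934 = 79.74 mg/h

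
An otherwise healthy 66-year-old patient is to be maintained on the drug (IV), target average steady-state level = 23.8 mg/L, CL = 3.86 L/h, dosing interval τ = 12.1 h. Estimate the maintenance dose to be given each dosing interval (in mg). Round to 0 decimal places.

At steady state, Dose/τ = Css × CL.
Dose = Css × CL × τ = 23.8 × 3.860 × 12.1 = 1112 mg

1112 mg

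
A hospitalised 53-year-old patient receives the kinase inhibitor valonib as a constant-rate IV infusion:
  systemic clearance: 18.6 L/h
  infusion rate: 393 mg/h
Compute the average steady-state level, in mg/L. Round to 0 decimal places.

At steady state Css = R₀ / CL = 393 / 18.60 = 21.13 mg/L

21 mg/L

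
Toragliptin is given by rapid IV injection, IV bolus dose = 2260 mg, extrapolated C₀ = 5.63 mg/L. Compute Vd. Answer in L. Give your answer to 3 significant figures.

Vd = Dose / C₀ = 2260 / 5.63 = 401.4 L

401 L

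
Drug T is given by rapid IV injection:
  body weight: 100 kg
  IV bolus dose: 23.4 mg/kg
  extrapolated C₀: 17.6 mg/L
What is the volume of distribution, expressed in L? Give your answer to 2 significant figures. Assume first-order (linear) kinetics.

130 L

Dose = 23.4 × 100 = 2340 mg
Vd = Dose / C₀ = 2340 / 17.6 = 133.0 L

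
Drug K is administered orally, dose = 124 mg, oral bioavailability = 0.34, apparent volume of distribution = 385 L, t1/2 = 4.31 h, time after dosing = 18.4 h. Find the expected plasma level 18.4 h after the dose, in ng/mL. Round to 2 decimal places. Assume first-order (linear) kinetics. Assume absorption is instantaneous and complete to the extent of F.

Amount reaching circulation = F × Dose = 0.34 × 124.0 = 42.16 mg
C₀ = F·Dose / Vd = 42.16 / 385 = 0.1095 mg/L
k = ln2 / t½ = 0.693147 / 4.31 = 0.1608 h⁻¹
C = C₀ · e^(−k·t) = 0.1095 × e^(−0.1608 × 18.4)
  = 0.1095 × 0.05189 = 0.005682 mg/L
Convert: 0.005682 mg/L × 1000 = 5.682 ng/mL

5.68 ng/mL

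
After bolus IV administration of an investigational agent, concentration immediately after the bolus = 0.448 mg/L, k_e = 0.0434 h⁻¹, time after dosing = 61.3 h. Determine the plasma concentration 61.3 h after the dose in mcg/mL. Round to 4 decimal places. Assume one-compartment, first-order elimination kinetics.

C = C₀ · e^(−k·t) = 0.4480 × e^(−0.04340 × 61.3)
  = 0.4480 × 0.06992 = 0.03132 mg/L
(0.03132 mg/L = 0.03132 mcg/mL)

0.0313 mcg/mL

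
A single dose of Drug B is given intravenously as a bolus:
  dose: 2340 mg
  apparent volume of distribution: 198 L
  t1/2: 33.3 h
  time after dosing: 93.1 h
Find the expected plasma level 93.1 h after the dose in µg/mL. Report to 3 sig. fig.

C₀ = Dose / Vd = 2340 / 198 = 11.82 mg/L
k = ln2 / t½ = 0.693147 / 33.3 = 0.02082 h⁻¹
C = C₀ · e^(−k·t) = 11.82 × e^(−0.02082 × 93.1)
  = 11.82 × 0.1439 = 1.701 mg/L
(1.701 mg/L = 1.701 µg/mL)

1.70 µg/mL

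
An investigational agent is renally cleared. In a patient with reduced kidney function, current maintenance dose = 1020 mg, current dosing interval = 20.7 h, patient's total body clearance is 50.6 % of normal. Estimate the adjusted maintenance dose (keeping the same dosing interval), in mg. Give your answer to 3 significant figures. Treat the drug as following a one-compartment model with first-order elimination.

To keep the same average steady-state level, dosing rate must scale with clearance.
CL ratio = 50.6 / 100 = 0.5060
New dose (same interval) = 1020 × 0.5060 = 516.1 mg

516 mg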